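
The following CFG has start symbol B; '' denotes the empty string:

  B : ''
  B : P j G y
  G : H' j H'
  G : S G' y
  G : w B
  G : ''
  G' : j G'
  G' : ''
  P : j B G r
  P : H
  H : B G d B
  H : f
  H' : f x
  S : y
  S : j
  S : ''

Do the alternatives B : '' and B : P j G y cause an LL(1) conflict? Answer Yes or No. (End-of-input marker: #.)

FIRST('') = { '' } and FIRST(P j G y) = { d, f, j, w, y }.
The first alternative is nullable and FOLLOW(B) = { #, d, f, j, r, w, y } shares d with FIRST of the second — conflict.

Yes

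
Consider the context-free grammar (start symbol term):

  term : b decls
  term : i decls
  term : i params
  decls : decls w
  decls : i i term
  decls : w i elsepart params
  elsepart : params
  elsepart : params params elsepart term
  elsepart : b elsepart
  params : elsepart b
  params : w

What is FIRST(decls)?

{ i, w }

From decls : decls w: add FIRST(decls) = { i, w }.
decls : i i term contributes {i}.
decls : w i elsepart params contributes {w}.
Union: FIRST(decls) = { i, w }.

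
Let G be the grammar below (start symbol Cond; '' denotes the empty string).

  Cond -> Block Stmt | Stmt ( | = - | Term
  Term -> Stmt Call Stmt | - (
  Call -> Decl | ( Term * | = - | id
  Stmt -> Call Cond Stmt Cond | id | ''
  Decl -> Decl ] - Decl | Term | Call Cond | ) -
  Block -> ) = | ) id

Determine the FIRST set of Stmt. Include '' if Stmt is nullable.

From Stmt -> Call Cond Stmt Cond: add FIRST(Call) = { (, ), -, =, id }.
Stmt -> id contributes {id}.
Stmt -> '' contributes ''.
Union: FIRST(Stmt) = { (, ), -, =, id, '' }.

{ (, ), -, =, id, '' }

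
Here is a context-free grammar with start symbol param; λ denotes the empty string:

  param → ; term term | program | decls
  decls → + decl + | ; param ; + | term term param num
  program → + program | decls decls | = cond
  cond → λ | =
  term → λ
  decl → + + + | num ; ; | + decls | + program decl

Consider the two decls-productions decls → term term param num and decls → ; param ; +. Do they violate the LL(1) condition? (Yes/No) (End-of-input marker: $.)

FIRST(term term param num) = { +, ;, = } and FIRST(; param ; +) = { ; }.
Both contain ;, so the two alternatives are not disjoint — LL(1) conflict.

Yes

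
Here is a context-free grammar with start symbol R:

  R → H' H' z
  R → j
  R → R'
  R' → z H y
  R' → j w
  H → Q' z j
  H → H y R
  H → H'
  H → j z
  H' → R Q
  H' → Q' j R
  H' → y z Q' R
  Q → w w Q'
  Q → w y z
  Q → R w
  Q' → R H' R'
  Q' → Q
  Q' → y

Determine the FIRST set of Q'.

From Q' → R H' R': add FIRST(R) = { j, w, y, z }.
From Q' → Q: add FIRST(Q) = { j, w, y, z }.
Q' → y contributes {y}.
Union: FIRST(Q') = { j, w, y, z }.

{ j, w, y, z }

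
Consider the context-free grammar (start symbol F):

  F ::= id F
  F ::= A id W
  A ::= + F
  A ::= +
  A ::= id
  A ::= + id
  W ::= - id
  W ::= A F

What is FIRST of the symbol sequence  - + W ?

{ - }

- is a terminal; add {-} and stop.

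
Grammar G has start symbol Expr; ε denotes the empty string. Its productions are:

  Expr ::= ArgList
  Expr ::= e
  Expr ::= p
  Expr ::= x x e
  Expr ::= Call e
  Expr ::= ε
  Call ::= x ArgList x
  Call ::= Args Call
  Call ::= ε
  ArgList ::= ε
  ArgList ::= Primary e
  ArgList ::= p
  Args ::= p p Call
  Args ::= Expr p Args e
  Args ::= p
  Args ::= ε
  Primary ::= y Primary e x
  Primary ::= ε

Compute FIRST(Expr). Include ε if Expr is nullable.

{ e, p, x, y, ε }

From Expr ::= ArgList: add FIRST(ArgList) = { e, p, y, ε } (including ε since ArgList is nullable).
Expr ::= e contributes {e}.
Expr ::= p contributes {p}.
Expr ::= x x e contributes {x}.
From Expr ::= Call e: Call nullable, take FIRST(Call) ∪ {e} = { e, p, x, y }.
Expr ::= ε contributes ε.
Union: FIRST(Expr) = { e, p, x, y, ε }.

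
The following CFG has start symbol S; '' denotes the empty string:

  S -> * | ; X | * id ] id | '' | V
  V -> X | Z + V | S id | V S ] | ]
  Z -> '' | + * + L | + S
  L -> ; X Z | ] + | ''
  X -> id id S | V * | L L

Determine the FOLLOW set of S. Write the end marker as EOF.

S is the start symbol, so EOF ∈ FOLLOW(S).
In V -> S id: add FIRST(id) = { id }.
In V -> V S ]: add FIRST(]) = { ] }.
In Z -> + S: S is at the end, add FOLLOW(Z) = { EOF, *, +, ;, ], id }.
In X -> id id S: S is at the end, add FOLLOW(X) = { EOF, *, +, ;, ], id }.
Union: FOLLOW(S) = { EOF, *, +, ;, ], id }.

{ EOF, *, +, ;, ], id }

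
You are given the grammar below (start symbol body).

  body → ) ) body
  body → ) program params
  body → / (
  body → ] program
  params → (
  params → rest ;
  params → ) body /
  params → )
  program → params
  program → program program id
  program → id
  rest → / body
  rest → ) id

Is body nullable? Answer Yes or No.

No

No nonterminal in this grammar is nullable.
No production of body has an RHS whose symbols are all nullable, so body is not nullable.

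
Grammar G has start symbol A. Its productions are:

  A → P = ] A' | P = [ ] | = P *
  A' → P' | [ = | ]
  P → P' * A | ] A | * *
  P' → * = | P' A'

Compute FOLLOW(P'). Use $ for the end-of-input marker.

In A' → P': P' is at the end, add FOLLOW(A') = { $, *, =, [, ] }.
In P → P' * A: add FIRST(* A) = { * }.
In P' → P' A': add FIRST(A') = { *, [, ] }.
Union: FOLLOW(P') = { $, *, =, [, ] }.

{ $, *, =, [, ] }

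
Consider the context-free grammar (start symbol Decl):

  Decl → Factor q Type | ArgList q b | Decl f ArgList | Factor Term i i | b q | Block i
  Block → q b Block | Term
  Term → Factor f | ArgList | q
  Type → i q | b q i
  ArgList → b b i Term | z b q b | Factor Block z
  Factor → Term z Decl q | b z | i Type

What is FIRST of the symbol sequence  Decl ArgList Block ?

Add FIRST(Decl) = { b, i, q, z }; Decl is not nullable, stop.

{ b, i, q, z }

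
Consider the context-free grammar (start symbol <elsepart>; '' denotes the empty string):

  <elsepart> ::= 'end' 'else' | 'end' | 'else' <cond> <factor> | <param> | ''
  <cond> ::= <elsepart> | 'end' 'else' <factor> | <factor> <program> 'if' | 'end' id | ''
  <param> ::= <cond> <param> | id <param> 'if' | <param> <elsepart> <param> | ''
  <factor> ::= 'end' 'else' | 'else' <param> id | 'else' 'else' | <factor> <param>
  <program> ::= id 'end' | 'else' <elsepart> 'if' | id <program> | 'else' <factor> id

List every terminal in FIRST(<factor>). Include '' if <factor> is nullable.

<factor> ::= 'end' 'else' contributes {'end'}.
<factor> ::= 'else' <param> id contributes {'else'}.
<factor> ::= 'else' 'else' contributes {'else'}.
From <factor> ::= <factor> <param>: add FIRST(<factor>) = { 'else', 'end' }.
Union: FIRST(<factor>) = { 'else', 'end' }.

{ 'else', 'end' }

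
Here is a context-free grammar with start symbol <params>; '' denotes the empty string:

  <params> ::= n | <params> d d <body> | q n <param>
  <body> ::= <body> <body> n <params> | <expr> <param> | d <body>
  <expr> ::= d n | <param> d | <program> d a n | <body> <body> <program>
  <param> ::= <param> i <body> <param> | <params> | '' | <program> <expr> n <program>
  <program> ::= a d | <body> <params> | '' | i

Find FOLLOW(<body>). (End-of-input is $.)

{ $, a, d, i, n, q }

In <params> ::= <params> d d <body>: <body> is at the end, add FOLLOW(<params>) = { $, a, d, i, n, q }.
In <body> ::= <body> <body> n <params>: add FIRST(<body> n <params>) = { a, d, i, n, q }.
In <body> ::= <body> <body> n <params>: add FIRST(n <params>) = { n }.
In <body> ::= d <body>: <body> is at the end, add FOLLOW(<body>) = { $, a, d, i, n, q }.
In <expr> ::= <body> <body> <program>: add FIRST(<body> <program>) = { a, d, i, n, q }.
In <expr> ::= <body> <body> <program>: add FIRST(<program>)\{''} = { a, d, i, n, q }.
  Since <program> is nullable, also add FOLLOW(<expr>) = { $, a, d, i, n, q }.
In <param> ::= <param> i <body> <param>: add FIRST(<param>)\{''} = { a, d, i, n, q }.
  Since <param> is nullable, also add FOLLOW(<param>) = { $, a, d, i, n, q }.
In <program> ::= <body> <params>: add FIRST(<params>) = { n, q }.
Union: FOLLOW(<body>) = { $, a, d, i, n, q }.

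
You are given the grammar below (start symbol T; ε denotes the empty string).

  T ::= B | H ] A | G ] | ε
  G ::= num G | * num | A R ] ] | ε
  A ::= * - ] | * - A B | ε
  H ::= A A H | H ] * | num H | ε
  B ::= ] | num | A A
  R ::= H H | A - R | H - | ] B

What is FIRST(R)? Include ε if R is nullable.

From R ::= H H: H, H nullable, take FIRST(H) ∪ FIRST(H) = { *, ], num }; also ε since the whole RHS is nullable.
From R ::= A - R: A nullable, take FIRST(A) ∪ {-} = { *, - }.
From R ::= H -: H nullable, take FIRST(H) ∪ {-} = { *, -, ], num }.
R ::= ] B contributes {]}.
Union: FIRST(R) = { *, -, ], num, ε }.

{ *, -, ], num, ε }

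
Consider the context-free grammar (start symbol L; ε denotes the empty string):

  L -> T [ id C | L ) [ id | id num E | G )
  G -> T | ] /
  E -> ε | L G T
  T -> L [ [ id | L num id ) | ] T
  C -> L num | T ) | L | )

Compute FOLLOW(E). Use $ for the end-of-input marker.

{ $, ), [, ], id, num }

In L -> id num E: E is at the end, add FOLLOW(L) = { $, ), [, ], id, num }.
Union: FOLLOW(E) = { $, ), [, ], id, num }.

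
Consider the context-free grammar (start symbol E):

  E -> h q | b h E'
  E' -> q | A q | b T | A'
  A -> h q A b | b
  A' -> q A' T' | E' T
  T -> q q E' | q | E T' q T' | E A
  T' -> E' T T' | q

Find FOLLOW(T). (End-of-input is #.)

In E' -> b T: T is at the end, add FOLLOW(E') = { #, b, h, q }.
In A' -> E' T: T is at the end, add FOLLOW(A') = { #, b, h, q }.
In T' -> E' T T': add FIRST(T') = { b, h, q }.
Union: FOLLOW(T) = { #, b, h, q }.

{ #, b, h, q }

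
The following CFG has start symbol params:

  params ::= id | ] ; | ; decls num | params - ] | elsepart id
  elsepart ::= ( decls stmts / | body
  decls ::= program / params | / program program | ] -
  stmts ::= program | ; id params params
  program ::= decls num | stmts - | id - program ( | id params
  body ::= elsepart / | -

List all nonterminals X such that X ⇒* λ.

No nonterminal has an empty production or an RHS whose symbols are all nullable.

{ } (none)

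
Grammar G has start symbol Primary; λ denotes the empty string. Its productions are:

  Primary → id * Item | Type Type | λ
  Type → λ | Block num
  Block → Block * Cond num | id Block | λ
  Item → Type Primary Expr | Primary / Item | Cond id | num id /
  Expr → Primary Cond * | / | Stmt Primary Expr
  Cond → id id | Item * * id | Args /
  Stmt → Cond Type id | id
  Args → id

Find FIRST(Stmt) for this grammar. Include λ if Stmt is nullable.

{ *, /, id, num }

From Stmt → Cond Type id: add FIRST(Cond) = { *, /, id, num }.
Stmt → id contributes {id}.
Union: FIRST(Stmt) = { *, /, id, num }.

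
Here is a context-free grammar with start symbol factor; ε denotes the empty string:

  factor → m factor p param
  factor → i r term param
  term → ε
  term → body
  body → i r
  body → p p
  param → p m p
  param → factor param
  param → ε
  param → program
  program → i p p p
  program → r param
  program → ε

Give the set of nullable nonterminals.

{ param, program, term }

Directly nullable (have an ε-production): term, param, program.
No other nonterminal has a production whose RHS symbols are all nullable.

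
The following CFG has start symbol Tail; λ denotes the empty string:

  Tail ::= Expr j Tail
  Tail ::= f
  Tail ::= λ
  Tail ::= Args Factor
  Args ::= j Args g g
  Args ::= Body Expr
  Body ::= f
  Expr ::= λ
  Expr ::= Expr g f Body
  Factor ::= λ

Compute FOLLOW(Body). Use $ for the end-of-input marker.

In Args ::= Body Expr: add FIRST(Expr)\{λ} = { g }.
  Since Expr is nullable, also add FOLLOW(Args) = { $, g }.
In Expr ::= Expr g f Body: Body is at the end, add FOLLOW(Expr) = { $, g, j }.
Union: FOLLOW(Body) = { $, g, j }.

{ $, g, j }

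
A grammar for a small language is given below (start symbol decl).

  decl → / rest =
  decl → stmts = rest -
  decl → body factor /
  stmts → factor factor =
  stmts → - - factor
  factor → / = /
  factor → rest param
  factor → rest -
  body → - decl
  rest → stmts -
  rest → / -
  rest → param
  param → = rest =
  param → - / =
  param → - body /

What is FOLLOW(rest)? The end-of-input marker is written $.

In decl → / rest =: add FIRST(=) = { = }.
In decl → stmts = rest -: add FIRST(-) = { - }.
In factor → rest param: add FIRST(param) = { -, = }.
In factor → rest -: add FIRST(-) = { - }.
In param → = rest =: add FIRST(=) = { = }.
Union: FOLLOW(rest) = { -, = }.

{ -, = }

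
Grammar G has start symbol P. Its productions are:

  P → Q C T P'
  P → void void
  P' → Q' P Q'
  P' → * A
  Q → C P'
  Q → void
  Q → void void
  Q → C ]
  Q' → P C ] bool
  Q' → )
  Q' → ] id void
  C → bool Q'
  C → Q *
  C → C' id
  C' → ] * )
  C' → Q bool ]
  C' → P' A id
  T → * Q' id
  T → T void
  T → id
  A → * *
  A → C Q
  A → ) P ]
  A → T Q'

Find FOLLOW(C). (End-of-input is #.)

In P → Q C T P': add FIRST(T P') = { *, id }.
In Q → C P': add FIRST(P') = { ), *, ], bool, void }.
In Q → C ]: add FIRST(]) = { ] }.
In Q' → P C ] bool: add FIRST(] bool) = { ] }.
In A → C Q: add FIRST(Q) = { ), *, ], bool, void }.
Union: FOLLOW(C) = { ), *, ], bool, id, void }.

{ ), *, ], bool, id, void }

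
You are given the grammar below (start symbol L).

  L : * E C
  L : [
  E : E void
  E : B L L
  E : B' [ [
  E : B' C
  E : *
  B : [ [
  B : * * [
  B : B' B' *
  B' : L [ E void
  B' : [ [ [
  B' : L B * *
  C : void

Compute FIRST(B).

B : [ [ contributes {[}.
B : * * [ contributes {*}.
From B : B' B' *: add FIRST(B') = { *, [ }.
Union: FIRST(B) = { *, [ }.

{ *, [ }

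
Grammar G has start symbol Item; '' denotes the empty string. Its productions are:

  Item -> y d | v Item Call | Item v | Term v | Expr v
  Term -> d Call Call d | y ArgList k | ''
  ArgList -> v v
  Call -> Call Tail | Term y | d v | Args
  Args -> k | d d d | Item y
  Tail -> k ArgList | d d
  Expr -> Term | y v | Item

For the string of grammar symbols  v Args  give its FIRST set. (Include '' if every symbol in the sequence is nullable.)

v is a terminal; add {v} and stop.

{ v }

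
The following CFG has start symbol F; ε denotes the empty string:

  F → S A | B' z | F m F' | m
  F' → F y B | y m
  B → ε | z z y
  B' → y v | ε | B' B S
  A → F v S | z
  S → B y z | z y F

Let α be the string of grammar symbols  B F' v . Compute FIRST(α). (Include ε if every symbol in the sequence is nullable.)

Add FIRST(B)\{ε} = { z }; B is nullable, continue.
Add FIRST(F') = { m, y, z }; F' is not nullable, stop.

{ m, y, z }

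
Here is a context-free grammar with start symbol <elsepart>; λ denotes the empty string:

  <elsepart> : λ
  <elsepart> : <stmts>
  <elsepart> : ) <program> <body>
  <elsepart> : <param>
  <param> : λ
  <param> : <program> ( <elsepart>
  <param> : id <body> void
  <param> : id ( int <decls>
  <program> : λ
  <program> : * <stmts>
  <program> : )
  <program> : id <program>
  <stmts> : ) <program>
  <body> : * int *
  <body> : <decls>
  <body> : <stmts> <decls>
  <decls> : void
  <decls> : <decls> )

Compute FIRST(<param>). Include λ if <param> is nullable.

{ (, ), *, id, λ }

<param> : λ contributes λ.
From <param> : <program> ( <elsepart>: <program> nullable, take FIRST(<program>) ∪ {(} = { (, ), *, id }.
<param> : id <body> void contributes {id}.
<param> : id ( int <decls> contributes {id}.
Union: FIRST(<param>) = { (, ), *, id, λ }.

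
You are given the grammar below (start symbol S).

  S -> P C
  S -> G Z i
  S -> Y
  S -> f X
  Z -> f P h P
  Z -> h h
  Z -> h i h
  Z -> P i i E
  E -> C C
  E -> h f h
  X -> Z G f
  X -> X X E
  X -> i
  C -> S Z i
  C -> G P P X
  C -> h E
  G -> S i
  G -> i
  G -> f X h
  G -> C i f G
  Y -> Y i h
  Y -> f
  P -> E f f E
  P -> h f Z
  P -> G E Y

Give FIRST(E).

{ f, h, i }

From E -> C C: add FIRST(C) = { f, h, i }.
E -> h f h contributes {h}.
Union: FIRST(E) = { f, h, i }.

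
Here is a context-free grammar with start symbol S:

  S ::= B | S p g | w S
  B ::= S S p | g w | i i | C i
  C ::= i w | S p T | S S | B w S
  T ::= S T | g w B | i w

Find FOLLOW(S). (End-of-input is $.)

S is the start symbol, so $ ∈ FOLLOW(S).
In S ::= S p g: add FIRST(p g) = { p }.
In S ::= w S: S is at the end, add FOLLOW(S) = { $, g, i, p, w }.
In B ::= S S p: add FIRST(S p) = { g, i, w }.
In B ::= S S p: add FIRST(p) = { p }.
In C ::= S p T: add FIRST(p T) = { p }.
In C ::= S S: add FIRST(S) = { g, i, w }.
In C ::= S S: S is at the end, add FOLLOW(C) = { i }.
In C ::= B w S: S is at the end, add FOLLOW(C) = { i }.
In T ::= S T: add FIRST(T) = { g, i, w }.
Union: FOLLOW(S) = { $, g, i, p, w }.

{ $, g, i, p, w }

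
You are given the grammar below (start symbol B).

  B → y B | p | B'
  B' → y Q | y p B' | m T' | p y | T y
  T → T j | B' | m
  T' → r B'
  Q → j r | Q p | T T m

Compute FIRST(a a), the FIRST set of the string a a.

a is a terminal; add {a} and stop.

{ a }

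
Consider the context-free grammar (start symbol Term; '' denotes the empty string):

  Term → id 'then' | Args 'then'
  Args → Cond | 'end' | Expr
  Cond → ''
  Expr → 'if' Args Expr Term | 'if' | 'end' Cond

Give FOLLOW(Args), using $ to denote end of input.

{ 'end', 'if', 'then' }

In Term → Args 'then': add FIRST('then') = { 'then' }.
In Expr → 'if' Args Expr Term: add FIRST(Expr Term) = { 'end', 'if' }.
Union: FOLLOW(Args) = { 'end', 'if', 'then' }.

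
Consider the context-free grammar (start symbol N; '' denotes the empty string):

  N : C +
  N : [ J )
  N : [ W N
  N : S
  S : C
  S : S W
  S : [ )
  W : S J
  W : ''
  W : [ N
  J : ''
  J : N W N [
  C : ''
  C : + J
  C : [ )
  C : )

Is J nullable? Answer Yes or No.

Yes

J has an ''-production, so J ⇒ ''.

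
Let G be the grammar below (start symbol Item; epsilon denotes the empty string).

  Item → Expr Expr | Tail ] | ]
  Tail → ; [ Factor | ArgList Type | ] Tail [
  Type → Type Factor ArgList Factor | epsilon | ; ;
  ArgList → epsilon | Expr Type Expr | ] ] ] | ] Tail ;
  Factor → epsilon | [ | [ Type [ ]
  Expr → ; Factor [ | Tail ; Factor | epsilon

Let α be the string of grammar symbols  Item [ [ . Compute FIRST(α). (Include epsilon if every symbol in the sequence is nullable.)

{ ;, [, ] }

Add FIRST(Item)\{epsilon} = { ;, [, ] }; Item is nullable, continue.
[ is a terminal; add {[} and stop.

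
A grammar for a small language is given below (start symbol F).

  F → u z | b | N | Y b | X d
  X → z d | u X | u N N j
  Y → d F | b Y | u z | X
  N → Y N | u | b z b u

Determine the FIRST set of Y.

{ b, d, u, z }

Y → d F contributes {d}.
Y → b Y contributes {b}.
Y → u z contributes {u}.
From Y → X: add FIRST(X) = { u, z }.
Union: FIRST(Y) = { b, d, u, z }.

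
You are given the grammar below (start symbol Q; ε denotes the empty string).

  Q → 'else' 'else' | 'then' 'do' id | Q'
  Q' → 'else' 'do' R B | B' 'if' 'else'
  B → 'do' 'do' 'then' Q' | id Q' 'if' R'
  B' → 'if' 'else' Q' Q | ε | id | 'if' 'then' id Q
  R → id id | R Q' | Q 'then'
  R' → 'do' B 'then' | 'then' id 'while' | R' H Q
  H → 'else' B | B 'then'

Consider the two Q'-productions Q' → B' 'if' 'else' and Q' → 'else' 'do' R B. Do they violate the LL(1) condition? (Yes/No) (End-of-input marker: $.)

No

FIRST(B' 'if' 'else') = { 'if', id } and FIRST('else' 'do' R B) = { 'else' }.
The FIRST sets are disjoint and neither alternative is nullable — no conflict.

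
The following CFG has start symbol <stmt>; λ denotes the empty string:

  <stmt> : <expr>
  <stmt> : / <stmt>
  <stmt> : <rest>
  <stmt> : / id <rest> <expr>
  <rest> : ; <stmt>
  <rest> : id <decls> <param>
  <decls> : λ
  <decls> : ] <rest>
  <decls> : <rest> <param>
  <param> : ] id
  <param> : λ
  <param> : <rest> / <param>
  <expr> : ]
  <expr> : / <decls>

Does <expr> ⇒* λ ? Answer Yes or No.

Nullable nonterminals: <decls>, <param>.
No production of <expr> has an RHS whose symbols are all nullable, so <expr> is not nullable.

No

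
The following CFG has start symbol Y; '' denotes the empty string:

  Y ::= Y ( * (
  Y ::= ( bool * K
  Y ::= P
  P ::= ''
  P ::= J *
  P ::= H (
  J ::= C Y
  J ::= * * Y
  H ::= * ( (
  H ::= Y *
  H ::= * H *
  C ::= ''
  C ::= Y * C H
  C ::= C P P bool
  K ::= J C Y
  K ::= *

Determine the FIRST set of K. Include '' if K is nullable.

From K ::= J C Y: J, C, Y nullable, take FIRST(J) ∪ FIRST(C) ∪ FIRST(Y) = { (, *, bool }; also '' since the whole RHS is nullable.
K ::= * contributes {*}.
Union: FIRST(K) = { (, *, bool, '' }.

{ (, *, bool, '' }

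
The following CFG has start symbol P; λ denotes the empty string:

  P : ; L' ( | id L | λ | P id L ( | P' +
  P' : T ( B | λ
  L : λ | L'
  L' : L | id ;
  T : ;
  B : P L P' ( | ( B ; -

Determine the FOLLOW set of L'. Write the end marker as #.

{ #, (, ;, id }

In P : ; L' (: add FIRST(() = { ( }.
In L : L': L' is at the end, add FOLLOW(L) = { #, (, ;, id }.
Union: FOLLOW(L') = { #, (, ;, id }.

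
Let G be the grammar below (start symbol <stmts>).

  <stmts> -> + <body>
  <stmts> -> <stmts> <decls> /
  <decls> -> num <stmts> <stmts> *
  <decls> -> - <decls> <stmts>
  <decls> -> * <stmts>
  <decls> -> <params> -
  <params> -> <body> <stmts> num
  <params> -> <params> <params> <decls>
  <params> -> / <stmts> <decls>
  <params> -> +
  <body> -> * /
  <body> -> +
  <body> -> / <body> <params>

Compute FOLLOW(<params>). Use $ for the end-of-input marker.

In <decls> -> <params> -: add FIRST(-) = { - }.
In <params> -> <params> <params> <decls>: add FIRST(<params> <decls>) = { *, +, / }.
In <params> -> <params> <params> <decls>: add FIRST(<decls>) = { *, +, -, /, num }.
In <body> -> / <body> <params>: <params> is at the end, add FOLLOW(<body>) = { $, *, +, -, /, num }.
Union: FOLLOW(<params>) = { $, *, +, -, /, num }.

{ $, *, +, -, /, num }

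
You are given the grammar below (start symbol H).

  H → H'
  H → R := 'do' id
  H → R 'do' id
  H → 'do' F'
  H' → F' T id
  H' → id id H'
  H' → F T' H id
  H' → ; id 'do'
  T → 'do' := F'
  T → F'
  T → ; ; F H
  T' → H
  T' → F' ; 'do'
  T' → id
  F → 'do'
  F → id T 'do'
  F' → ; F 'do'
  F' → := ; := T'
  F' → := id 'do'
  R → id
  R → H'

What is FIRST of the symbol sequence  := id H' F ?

:= is a terminal; add {:=} and stop.

{ := }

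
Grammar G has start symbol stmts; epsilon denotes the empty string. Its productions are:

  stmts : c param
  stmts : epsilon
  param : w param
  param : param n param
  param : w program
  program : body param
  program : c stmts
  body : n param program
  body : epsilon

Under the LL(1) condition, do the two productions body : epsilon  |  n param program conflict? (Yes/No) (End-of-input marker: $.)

FIRST(epsilon) = { epsilon } and FIRST(n param program) = { n }.
The first is nullable but FOLLOW(body) = { w } is disjoint from FIRST of the second.

No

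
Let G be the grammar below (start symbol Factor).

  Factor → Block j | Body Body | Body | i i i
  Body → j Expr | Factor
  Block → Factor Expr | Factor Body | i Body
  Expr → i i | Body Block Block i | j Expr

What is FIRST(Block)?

{ i, j }

From Block → Factor Expr: add FIRST(Factor) = { i, j }.
From Block → Factor Body: add FIRST(Factor) = { i, j }.
Block → i Body contributes {i}.
Union: FIRST(Block) = { i, j }.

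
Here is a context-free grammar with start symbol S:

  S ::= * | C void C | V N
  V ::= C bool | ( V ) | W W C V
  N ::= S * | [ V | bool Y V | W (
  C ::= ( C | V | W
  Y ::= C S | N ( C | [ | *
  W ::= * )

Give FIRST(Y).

From Y ::= C S: add FIRST(C) = { (, * }.
From Y ::= N ( C: add FIRST(N) = { (, *, [, bool }.
Y ::= [ contributes {[}.
Y ::= * contributes {*}.
Union: FIRST(Y) = { (, *, [, bool }.

{ (, *, [, bool }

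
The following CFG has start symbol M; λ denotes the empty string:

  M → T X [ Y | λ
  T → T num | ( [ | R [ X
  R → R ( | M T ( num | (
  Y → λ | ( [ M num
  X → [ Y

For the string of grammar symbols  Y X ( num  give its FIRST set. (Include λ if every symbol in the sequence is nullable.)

{ (, [ }

Add FIRST(Y)\{λ} = { ( }; Y is nullable, continue.
Add FIRST(X) = { [ }; X is not nullable, stop.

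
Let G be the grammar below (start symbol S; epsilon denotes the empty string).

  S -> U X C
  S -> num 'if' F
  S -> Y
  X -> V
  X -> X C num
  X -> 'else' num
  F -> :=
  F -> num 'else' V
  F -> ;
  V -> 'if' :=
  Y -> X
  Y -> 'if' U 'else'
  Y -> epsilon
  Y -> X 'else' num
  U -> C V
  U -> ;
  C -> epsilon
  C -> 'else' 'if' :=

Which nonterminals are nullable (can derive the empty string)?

{ C, S, Y }

Directly nullable (have an epsilon-production): Y, C.
S -> Y with every symbol nullable, so S is nullable.
No other nonterminal has a production whose RHS symbols are all nullable.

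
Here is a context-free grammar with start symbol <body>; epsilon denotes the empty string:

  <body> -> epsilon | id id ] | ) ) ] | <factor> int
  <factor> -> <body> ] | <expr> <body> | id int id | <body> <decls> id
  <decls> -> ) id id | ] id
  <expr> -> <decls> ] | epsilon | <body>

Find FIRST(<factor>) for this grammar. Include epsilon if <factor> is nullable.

{ ), ], id, int, epsilon }

From <factor> -> <body> ]: <body> nullable, take FIRST(<body>) ∪ {]} = { ), ], id, int }.
From <factor> -> <expr> <body>: <expr>, <body> nullable, take FIRST(<expr>) ∪ FIRST(<body>) = { ), ], id, int }; also epsilon since the whole RHS is nullable.
<factor> -> id int id contributes {id}.
From <factor> -> <body> <decls> id: <body> nullable, take FIRST(<body>) ∪ FIRST(<decls>) = { ), ], id, int }.
Union: FIRST(<factor>) = { ), ], id, int, epsilon }.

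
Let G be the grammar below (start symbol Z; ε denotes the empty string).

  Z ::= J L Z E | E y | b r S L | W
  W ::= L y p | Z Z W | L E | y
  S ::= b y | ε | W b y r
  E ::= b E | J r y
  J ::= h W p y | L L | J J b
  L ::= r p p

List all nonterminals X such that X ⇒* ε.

Directly nullable (have an ε-production): S.
No other nonterminal has a production whose RHS symbols are all nullable.

{ S }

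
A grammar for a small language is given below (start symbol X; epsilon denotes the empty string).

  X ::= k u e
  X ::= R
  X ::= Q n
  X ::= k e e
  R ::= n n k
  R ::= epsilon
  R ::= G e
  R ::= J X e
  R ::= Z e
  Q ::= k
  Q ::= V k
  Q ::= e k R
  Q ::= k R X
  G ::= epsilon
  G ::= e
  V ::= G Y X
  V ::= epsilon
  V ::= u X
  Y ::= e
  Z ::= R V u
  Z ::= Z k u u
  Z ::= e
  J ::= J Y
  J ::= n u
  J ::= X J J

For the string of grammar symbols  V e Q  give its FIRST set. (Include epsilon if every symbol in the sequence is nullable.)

{ e, u }

Add FIRST(V)\{epsilon} = { e, u }; V is nullable, continue.
e is a terminal; add {e} and stop.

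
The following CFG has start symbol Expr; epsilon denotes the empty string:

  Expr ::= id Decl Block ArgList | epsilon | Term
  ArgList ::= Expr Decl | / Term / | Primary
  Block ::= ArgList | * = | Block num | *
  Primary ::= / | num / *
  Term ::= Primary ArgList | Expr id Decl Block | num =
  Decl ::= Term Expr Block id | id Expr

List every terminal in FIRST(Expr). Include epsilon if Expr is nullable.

{ /, id, num, epsilon }

Expr ::= id Decl Block ArgList contributes {id}.
Expr ::= epsilon contributes epsilon.
From Expr ::= Term: add FIRST(Term) = { /, id, num }.
Union: FIRST(Expr) = { /, id, num, epsilon }.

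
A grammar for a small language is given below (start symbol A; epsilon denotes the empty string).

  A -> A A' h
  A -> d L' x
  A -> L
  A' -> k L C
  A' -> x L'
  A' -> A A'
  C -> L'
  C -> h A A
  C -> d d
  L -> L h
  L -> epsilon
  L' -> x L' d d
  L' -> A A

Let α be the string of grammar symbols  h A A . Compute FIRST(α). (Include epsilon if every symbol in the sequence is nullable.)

h is a terminal; add {h} and stop.

{ h }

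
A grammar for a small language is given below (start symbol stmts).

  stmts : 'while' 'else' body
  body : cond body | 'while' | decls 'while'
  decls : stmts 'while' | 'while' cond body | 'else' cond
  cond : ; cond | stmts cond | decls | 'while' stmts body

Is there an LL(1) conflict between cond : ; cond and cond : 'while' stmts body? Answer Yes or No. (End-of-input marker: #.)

FIRST(; cond) = { ; } and FIRST('while' stmts body) = { 'while' }.
The FIRST sets are disjoint and neither alternative is nullable — no conflict.

No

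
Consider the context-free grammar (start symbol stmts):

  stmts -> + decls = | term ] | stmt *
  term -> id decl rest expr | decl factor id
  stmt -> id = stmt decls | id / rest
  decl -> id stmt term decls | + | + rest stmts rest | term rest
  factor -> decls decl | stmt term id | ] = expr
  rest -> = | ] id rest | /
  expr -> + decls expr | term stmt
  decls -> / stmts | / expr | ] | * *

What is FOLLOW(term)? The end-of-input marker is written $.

{ *, /, =, ], id }

In stmts -> term ]: add FIRST(]) = { ] }.
In decl -> id stmt term decls: add FIRST(decls) = { *, /, ] }.
In decl -> term rest: add FIRST(rest) = { /, =, ] }.
In factor -> stmt term id: add FIRST(id) = { id }.
In expr -> term stmt: add FIRST(stmt) = { id }.
Union: FOLLOW(term) = { *, /, =, ], id }.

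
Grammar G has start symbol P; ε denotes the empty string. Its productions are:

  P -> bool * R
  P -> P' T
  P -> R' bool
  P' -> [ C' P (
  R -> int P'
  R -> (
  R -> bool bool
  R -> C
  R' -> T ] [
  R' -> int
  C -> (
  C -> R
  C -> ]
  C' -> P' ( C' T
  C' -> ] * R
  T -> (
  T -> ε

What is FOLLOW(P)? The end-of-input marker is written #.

{ #, ( }

P is the start symbol, so # ∈ FOLLOW(P).
In P' -> [ C' P (: add FIRST(() = { ( }.
Union: FOLLOW(P) = { #, ( }.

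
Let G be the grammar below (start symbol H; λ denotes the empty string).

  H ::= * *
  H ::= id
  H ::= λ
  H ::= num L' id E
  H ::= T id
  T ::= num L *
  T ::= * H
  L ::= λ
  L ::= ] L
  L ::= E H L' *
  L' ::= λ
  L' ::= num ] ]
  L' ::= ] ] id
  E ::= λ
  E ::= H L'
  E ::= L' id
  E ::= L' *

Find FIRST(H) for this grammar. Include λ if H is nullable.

{ *, id, num, λ }

H ::= * * contributes {*}.
H ::= id contributes {id}.
H ::= λ contributes λ.
H ::= num L' id E contributes {num}.
From H ::= T id: add FIRST(T) = { *, num }.
Union: FIRST(H) = { *, id, num, λ }.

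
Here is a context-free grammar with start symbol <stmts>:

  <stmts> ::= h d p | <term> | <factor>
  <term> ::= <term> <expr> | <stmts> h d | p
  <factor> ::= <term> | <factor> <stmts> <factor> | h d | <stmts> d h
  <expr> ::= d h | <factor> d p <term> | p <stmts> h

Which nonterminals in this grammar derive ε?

{ } (none)

No nonterminal has an empty production or an RHS whose symbols are all nullable.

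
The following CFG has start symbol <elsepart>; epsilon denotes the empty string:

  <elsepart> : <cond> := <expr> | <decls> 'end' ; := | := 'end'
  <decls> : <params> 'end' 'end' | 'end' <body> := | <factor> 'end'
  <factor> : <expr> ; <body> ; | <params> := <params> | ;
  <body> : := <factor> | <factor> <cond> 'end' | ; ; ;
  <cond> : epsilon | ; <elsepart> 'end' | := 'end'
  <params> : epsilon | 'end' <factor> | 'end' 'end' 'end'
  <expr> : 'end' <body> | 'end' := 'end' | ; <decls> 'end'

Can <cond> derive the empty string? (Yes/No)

<cond> has an epsilon-production, so <cond> ⇒ epsilon.

Yes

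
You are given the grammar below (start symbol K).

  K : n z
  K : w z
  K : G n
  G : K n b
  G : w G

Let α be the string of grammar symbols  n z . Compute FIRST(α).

{ n }

n is a terminal; add {n} and stop.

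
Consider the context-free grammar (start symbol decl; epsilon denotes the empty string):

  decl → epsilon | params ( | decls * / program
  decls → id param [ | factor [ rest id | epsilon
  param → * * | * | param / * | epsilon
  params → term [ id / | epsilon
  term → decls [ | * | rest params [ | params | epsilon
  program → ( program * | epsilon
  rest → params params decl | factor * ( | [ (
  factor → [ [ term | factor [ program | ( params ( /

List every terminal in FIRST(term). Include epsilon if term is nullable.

{ (, *, [, id, epsilon }

From term → decls [: decls nullable, take FIRST(decls) ∪ {[} = { (, [, id }.
term → * contributes {*}.
From term → rest params [: rest, params nullable, take FIRST(rest) ∪ FIRST(params) ∪ {[} = { (, *, [, id }.
From term → params: add FIRST(params) = { (, *, [, id, epsilon } (including epsilon since params is nullable).
term → epsilon contributes epsilon.
Union: FIRST(term) = { (, *, [, id, epsilon }.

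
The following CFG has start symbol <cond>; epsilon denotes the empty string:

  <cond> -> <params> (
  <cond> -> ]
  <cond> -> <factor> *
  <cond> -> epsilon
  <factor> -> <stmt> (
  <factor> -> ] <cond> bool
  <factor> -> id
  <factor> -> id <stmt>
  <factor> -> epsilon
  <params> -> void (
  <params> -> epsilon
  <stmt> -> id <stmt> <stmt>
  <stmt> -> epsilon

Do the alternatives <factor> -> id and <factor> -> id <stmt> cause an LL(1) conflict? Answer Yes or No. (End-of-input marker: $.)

Yes

FIRST(id) = { id } and FIRST(id <stmt>) = { id }.
Both contain id, so the two alternatives are not disjoint — LL(1) conflict.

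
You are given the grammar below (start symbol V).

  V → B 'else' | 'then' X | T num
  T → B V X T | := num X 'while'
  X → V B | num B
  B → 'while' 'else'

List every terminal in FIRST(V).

From V → B 'else': add FIRST(B) = { 'while' }.
V → 'then' X contributes {'then'}.
From V → T num: add FIRST(T) = { 'while', := }.
Union: FIRST(V) = { 'then', 'while', := }.

{ 'then', 'while', := }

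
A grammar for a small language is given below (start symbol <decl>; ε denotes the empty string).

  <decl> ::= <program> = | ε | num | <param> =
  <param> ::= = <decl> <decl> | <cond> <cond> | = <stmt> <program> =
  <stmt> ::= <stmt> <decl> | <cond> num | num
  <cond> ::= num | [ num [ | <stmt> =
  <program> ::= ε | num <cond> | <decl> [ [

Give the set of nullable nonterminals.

Directly nullable (have an ε-production): <decl>, <program>.
No other nonterminal has a production whose RHS symbols are all nullable.

{ <decl>, <program> }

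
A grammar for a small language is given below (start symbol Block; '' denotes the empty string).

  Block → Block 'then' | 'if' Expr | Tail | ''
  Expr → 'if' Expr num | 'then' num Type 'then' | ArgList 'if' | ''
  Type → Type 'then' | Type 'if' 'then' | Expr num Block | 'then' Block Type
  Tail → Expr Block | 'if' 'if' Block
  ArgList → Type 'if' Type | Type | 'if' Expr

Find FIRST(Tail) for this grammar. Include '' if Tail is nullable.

{ 'if', 'then', num, '' }

From Tail → Expr Block: Expr, Block nullable, take FIRST(Expr) ∪ FIRST(Block) = { 'if', 'then', num }; also '' since the whole RHS is nullable.
Tail → 'if' 'if' Block contributes {'if'}.
Union: FIRST(Tail) = { 'if', 'then', num, '' }.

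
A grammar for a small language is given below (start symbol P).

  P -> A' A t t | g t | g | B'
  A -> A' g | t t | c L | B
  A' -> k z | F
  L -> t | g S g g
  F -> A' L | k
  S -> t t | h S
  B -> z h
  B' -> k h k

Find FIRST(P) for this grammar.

From P -> A' A t t: add FIRST(A') = { k }.
P -> g t contributes {g}.
P -> g contributes {g}.
From P -> B': add FIRST(B') = { k }.
Union: FIRST(P) = { g, k }.

{ g, k }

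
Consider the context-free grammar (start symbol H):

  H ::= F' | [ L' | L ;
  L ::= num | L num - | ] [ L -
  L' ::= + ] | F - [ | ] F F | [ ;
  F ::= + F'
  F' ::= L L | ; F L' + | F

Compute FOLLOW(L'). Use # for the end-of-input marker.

In H ::= [ L': L' is at the end, add FOLLOW(H) = { # }.
In F' ::= ; F L' +: add FIRST(+) = { + }.
Union: FOLLOW(L') = { #, + }.

{ #, + }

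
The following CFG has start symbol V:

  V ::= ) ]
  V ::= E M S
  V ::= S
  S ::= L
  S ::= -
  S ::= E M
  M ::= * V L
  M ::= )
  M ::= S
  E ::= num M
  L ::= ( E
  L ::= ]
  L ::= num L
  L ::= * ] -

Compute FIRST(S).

{ (, *, -, ], num }

From S ::= L: add FIRST(L) = { (, *, ], num }.
S ::= - contributes {-}.
From S ::= E M: add FIRST(E) = { num }.
Union: FIRST(S) = { (, *, -, ], num }.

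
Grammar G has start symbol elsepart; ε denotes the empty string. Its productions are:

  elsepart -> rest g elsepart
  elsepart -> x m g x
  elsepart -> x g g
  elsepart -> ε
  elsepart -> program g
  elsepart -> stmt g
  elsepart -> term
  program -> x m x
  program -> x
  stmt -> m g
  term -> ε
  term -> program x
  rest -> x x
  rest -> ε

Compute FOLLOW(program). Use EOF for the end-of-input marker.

In elsepart -> program g: add FIRST(g) = { g }.
In term -> program x: add FIRST(x) = { x }.
Union: FOLLOW(program) = { g, x }.

{ g, x }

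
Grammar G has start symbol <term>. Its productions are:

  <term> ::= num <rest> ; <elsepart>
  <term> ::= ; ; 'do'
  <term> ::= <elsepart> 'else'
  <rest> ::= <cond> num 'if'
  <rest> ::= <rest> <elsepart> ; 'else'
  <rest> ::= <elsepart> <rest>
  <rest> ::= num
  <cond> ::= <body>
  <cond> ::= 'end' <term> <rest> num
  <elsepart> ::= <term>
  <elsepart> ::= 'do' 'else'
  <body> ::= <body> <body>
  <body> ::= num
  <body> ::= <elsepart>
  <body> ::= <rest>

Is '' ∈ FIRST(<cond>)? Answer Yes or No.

No nonterminal in this grammar is nullable.
No production of <cond> has an RHS whose symbols are all nullable, so <cond> is not nullable.

No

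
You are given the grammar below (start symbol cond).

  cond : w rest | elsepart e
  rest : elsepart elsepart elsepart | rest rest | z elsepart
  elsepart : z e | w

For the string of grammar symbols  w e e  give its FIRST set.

w is a terminal; add {w} and stop.

{ w }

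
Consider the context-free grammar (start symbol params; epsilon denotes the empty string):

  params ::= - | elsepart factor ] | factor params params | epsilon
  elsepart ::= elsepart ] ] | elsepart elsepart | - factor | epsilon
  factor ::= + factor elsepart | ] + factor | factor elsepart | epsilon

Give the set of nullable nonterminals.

Directly nullable (have an epsilon-production): params, elsepart, factor.

{ elsepart, factor, params }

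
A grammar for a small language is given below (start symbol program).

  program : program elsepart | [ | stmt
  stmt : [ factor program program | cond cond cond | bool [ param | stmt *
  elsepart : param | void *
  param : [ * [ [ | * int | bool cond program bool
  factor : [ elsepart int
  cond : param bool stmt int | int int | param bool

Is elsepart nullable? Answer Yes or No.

No

No nonterminal in this grammar is nullable.
No production of elsepart has an RHS whose symbols are all nullable, so elsepart is not nullable.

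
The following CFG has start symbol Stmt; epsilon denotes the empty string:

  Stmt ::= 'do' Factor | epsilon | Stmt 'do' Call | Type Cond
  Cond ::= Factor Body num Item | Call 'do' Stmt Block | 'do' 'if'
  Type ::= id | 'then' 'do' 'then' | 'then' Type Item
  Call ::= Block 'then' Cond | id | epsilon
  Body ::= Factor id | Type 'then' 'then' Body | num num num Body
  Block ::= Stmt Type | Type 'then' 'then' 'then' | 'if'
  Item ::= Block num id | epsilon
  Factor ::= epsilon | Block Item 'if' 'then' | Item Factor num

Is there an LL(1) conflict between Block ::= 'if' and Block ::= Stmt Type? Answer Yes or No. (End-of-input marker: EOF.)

FIRST('if') = { 'if' } and FIRST(Stmt Type) = { 'do', 'then', id }.
The FIRST sets are disjoint and neither alternative is nullable — no conflict.

No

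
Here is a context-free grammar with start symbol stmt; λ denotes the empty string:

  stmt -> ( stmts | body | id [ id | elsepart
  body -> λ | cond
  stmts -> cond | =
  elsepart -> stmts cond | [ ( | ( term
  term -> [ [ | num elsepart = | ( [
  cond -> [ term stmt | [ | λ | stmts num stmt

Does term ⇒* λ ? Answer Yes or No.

Nullable nonterminals: body, cond, elsepart, stmt, stmts.
No production of term has an RHS whose symbols are all nullable, so term is not nullable.

No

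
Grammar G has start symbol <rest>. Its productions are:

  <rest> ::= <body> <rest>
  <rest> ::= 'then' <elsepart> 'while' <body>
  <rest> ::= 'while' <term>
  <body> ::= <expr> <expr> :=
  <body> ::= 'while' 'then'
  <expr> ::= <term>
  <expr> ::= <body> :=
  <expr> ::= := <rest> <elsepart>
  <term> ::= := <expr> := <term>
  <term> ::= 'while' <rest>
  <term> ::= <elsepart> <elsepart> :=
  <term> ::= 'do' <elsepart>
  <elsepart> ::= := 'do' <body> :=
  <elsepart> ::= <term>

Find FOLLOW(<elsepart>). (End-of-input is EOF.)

In <rest> ::= 'then' <elsepart> 'while' <body>: add FIRST('while' <body>) = { 'while' }.
In <expr> ::= := <rest> <elsepart>: <elsepart> is at the end, add FOLLOW(<expr>) = { 'do', 'while', := }.
In <term> ::= <elsepart> <elsepart> :=: add FIRST(<elsepart> :=) = { 'do', 'while', := }.
In <term> ::= <elsepart> <elsepart> :=: add FIRST(:=) = { := }.
In <term> ::= 'do' <elsepart>: <elsepart> is at the end, add FOLLOW(<term>) = { EOF, 'do', 'while', := }.
Union: FOLLOW(<elsepart>) = { EOF, 'do', 'while', := }.

{ EOF, 'do', 'while', := }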